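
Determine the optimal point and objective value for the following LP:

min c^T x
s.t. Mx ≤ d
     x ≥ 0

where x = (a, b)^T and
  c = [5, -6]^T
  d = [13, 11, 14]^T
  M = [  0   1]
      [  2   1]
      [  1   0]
Each vertex is the intersection of two constraint boundaries that also satisfies all remaining constraints:
  a = 0 and b = 0 → (0, 0)
  2a + b = 11 and b = 0 → (5.5, 0)
  2a + b = 11 and a = 0 → (0, 11)

Evaluating z = 5a - 6b at each vertex:
  (0, 0): z = 0
  (5.5, 0): z = 27.5
  (0, 11): z = -66

The minimum is at (0, 11) with z = -66.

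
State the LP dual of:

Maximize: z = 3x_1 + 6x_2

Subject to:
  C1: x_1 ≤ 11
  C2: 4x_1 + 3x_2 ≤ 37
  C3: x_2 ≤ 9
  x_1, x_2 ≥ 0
Minimize: z = 11y1 + 37y2 + 9y3

Subject to:
  C1: -y1 - 4y2 ≤ -3
  C2: -3y2 - y3 ≤ -6
  y1, y2, y3 ≥ 0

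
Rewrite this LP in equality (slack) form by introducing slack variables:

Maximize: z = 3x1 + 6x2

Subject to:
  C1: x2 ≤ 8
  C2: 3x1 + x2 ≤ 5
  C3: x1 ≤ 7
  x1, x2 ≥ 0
max z = 3x1 + 6x2

s.t.
  x2 + s1 = 8
  3x1 + x2 + s2 = 5
  x1 + s3 = 7
  x1, x2, s1, s2, s3 ≥ 0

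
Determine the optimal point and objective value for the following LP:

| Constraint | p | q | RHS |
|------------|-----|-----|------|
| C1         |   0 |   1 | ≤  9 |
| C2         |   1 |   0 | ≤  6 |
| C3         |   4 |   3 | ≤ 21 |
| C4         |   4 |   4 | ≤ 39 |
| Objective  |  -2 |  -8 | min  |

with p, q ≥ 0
p = 0, q = 7, z = -56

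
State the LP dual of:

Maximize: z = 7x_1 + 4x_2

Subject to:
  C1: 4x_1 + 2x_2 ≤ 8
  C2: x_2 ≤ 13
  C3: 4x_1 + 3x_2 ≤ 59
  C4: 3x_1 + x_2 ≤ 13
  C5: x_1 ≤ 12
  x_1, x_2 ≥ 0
Minimize: z = 8y1 + 13y2 + 59y3 + 13y4 + 12y5

Subject to:
  C1: -4y1 - 4y3 - 3y4 - y5 ≤ -7
  C2: -2y1 - y2 - 3y3 - y4 ≤ -4
  y1, y2, y3, y4, y5 ≥ 0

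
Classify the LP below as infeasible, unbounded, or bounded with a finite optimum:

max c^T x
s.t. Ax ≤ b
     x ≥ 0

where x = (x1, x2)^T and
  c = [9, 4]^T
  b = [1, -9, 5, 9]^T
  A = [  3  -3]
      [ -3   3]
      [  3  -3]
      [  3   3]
One constraint requires 3x1 - 3x2 ≤ 1, while the constraint -3x1 + 3x2 ≤ -9 is equivalent to 3x1 - 3x2 ≥ 9. Together they would need 9 ≤ 3x1 - 3x2 ≤ 1, which is impossible since 9 > 1. No point satisfies all constraints.

Infeasible — the constraint set is empty.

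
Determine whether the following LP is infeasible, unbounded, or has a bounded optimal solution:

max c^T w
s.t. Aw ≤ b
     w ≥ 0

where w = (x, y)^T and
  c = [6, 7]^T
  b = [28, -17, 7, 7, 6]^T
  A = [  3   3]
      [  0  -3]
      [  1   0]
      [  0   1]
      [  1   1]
The point (0, 6) satisfies every constraint, so the LP is feasible; the constraints give x ≤ 7 and y ≤ 7, which with x, y ≥ 0 keep the feasible region inside a bounded box. A feasible, bounded LP attains a finite optimum at a vertex.

Feasible with finite optimum z* = 42 at (0, 6).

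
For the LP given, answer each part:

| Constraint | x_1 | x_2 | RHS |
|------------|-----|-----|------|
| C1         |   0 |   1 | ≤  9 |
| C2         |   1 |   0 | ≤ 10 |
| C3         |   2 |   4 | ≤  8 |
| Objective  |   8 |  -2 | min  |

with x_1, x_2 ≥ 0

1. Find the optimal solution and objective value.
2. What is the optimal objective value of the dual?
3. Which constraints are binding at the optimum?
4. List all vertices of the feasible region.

1. x_1 = 0, x_2 = 2, z = -4
2. -4 (by strong duality, equal to the primal optimum)
3. C3, x_1 ≥ 0
4. (0, 0), (4, 0), (0, 2)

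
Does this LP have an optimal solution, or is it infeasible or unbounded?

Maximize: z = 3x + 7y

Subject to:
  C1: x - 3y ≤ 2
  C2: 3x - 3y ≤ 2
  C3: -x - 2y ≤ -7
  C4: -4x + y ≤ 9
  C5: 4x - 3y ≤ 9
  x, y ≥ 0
Feasible point: (0, 4) satisfies every constraint, so the LP is feasible.
Direction d = (1, 4): for each constraint row a, a·d ≤ 0 —
  (1)(1) + (-3)(4) = -11 ≤ 0
  (3)(1) + (-3)(4) = -9 ≤ 0
  (-1)(1) + (-2)(4) = -9 ≤ 0
  (-4)(1) + (1)(4) = 0 ≤ 0
  (4)(1) + (-3)(4) = -8 ≤ 0
and d ≥ 0, so (0, 4) + t·d stays feasible for every t ≥ 0. Along this ray z = 3x + 7y changes by 31 per unit t, so z → +∞.

The LP is unbounded; z can be made arbitrarily large.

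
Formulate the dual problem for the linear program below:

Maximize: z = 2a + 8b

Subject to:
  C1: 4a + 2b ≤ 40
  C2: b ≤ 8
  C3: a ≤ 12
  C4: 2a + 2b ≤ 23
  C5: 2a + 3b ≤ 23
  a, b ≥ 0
Minimize: z = 40y1 + 8y2 + 12y3 + 23y4 + 23y5

Subject to:
  C1: -4y1 - y3 - 2y4 - 2y5 ≤ -2
  C2: -2y1 - y2 - 2y4 - 3y5 ≤ -8
  y1, y2, y3, y4, y5 ≥ 0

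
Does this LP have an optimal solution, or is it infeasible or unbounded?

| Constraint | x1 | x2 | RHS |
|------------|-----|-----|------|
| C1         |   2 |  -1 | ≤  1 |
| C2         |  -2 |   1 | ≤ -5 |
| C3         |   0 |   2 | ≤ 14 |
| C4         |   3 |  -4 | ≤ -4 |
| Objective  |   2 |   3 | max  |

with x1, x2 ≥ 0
C1 requires 2x1 - x2 ≤ 1, while C2 (-2x1 + x2 ≤ -5) is equivalent to 2x1 - x2 ≥ 5. Together they would need 5 ≤ 2x1 - x2 ≤ 1, which is impossible since 5 > 1. No point satisfies all constraints.

The feasible region is empty; the LP is infeasible.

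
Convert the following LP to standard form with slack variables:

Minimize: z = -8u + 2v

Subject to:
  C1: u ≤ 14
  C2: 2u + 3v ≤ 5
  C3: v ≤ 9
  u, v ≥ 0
min z = -8u + 2v

s.t.
  u + s1 = 14
  2u + 3v + s2 = 5
  v + s3 = 9
  u, v, s1, s2, s3 ≥ 0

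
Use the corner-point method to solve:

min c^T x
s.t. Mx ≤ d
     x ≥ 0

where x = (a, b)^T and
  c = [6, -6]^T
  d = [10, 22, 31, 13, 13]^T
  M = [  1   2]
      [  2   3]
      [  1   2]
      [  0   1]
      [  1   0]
Each vertex is the intersection of two constraint boundaries that also satisfies all remaining constraints:
  a = 0 and b = 0 → (0, 0)
  a + 2b = 10 and b = 0 → (10, 0)
  a + 2b = 10 and a = 0 → (0, 5)

Evaluating z = 6a - 6b at each vertex:
  (0, 0): z = 0
  (10, 0): z = 60
  (0, 5): z = -30

The minimum is at (0, 5) with z = -30.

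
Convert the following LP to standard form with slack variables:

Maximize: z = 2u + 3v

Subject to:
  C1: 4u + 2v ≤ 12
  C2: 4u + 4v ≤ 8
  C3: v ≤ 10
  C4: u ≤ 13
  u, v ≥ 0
max z = 2u + 3v

s.t.
  4u + 2v + s1 = 12
  4u + 4v + s2 = 8
  v + s3 = 10
  u + s4 = 13
  u, v, s1, s2, s3, s4 ≥ 0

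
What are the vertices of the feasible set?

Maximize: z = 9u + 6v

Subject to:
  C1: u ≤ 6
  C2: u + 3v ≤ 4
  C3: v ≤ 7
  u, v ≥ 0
Each vertex is the intersection of two constraint boundaries that also satisfies all remaining constraints:
  u = 0 and v = 0 → (0, 0)
  u + 3v = 4 and v = 0 → (4, 0)
  u + 3v = 4 and u = 0 → (0, 1.333)

Vertices: (0, 0), (4, 0), (0, 1.333)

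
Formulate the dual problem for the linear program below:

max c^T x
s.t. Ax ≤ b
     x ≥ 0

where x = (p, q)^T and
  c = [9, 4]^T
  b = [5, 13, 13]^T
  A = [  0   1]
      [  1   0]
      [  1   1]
Minimize: z = 5y1 + 13y2 + 13y3

Subject to:
  C1: -y2 - y3 ≤ -9
  C2: -y1 - y3 ≤ -4
  y1, y2, y3 ≥ 0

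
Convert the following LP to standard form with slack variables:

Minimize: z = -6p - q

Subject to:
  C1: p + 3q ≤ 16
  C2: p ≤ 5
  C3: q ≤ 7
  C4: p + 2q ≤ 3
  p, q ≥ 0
min z = -6p - q

s.t.
  p + 3q + s1 = 16
  p + s2 = 5
  q + s3 = 7
  p + 2q + s4 = 3
  p, q, s1, s2, s3, s4 ≥ 0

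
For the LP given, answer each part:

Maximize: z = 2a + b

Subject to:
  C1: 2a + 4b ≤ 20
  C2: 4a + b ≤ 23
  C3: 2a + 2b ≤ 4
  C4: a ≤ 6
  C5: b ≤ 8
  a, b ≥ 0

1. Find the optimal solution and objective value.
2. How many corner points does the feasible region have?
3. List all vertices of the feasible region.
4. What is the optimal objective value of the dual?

1. a = 2, b = 0, z = 4
2. 3
3. (0, 0), (2, 0), (0, 2)
4. 4 (by strong duality, equal to the primal optimum)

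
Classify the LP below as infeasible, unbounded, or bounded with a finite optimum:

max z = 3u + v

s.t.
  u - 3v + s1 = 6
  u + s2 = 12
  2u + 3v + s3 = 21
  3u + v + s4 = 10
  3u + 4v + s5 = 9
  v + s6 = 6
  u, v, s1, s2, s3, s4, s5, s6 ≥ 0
The point (3, 0) satisfies every constraint, so the LP is feasible; the constraints give u ≤ 12 and v ≤ 6, which with u, v ≥ 0 keep the feasible region inside a bounded box. A feasible, bounded LP attains a finite optimum at a vertex.

Evaluating z = 3u + v at each vertex:
  (0, 0): z = 0
  (3, 0): z = 9
  (0, 2.25): z = 2.25

Feasible with finite optimum z* = 9 at (3, 0).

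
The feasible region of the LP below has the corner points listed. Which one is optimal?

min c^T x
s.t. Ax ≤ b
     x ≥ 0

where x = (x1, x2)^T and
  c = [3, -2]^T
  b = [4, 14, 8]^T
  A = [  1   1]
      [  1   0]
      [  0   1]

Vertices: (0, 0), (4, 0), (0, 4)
Evaluating z = 3x1 - 2x2 at each vertex:
  (0, 0): z = 0
  (4, 0): z = 12
  (0, 4): z = -8

The smallest value is z = -8, attained at (0, 4).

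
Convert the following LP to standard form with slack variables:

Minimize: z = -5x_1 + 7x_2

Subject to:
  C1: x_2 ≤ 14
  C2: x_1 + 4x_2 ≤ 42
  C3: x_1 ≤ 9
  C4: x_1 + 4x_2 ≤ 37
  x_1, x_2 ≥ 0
min z = -5x_1 + 7x_2

s.t.
  x_2 + s1 = 14
  x_1 + 4x_2 + s2 = 42
  x_1 + s3 = 9
  x_1 + 4x_2 + s4 = 37
  x_1, x_2, s1, s2, s3, s4 ≥ 0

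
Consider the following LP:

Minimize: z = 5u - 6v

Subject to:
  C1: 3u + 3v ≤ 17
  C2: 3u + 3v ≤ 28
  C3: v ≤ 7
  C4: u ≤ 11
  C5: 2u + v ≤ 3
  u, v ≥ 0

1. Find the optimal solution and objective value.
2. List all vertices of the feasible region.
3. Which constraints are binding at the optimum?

1. u = 0, v = 3, z = -18
2. (0, 0), (1.5, 0), (0, 3)
3. C5, u ≥ 0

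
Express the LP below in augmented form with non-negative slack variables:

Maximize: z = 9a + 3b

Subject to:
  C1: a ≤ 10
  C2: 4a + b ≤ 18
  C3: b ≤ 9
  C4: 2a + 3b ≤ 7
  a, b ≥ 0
max z = 9a + 3b

s.t.
  a + s1 = 10
  4a + b + s2 = 18
  b + s3 = 9
  2a + 3b + s4 = 7
  a, b, s1, s2, s3, s4 ≥ 0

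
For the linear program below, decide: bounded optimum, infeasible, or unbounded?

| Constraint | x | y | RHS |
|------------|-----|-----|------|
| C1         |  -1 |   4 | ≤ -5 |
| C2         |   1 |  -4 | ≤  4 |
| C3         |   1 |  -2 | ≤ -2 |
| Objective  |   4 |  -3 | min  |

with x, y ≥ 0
C2 requires x - 4y ≤ 4, while C1 (-x + 4y ≤ -5) is equivalent to x - 4y ≥ 5. Together they would need 5 ≤ x - 4y ≤ 4, which is impossible since 5 > 4. No point satisfies all constraints.

Infeasible — the constraint set is empty.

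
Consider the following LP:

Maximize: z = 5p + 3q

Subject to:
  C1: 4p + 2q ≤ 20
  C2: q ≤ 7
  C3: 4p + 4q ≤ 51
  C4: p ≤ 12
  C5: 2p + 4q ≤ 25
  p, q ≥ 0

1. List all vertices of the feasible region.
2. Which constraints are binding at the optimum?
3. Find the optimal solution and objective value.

1. (0, 0), (5, 0), (2.5, 5), (0, 6.25)
2. C1, C5
3. p = 2.5, q = 5, z = 27.5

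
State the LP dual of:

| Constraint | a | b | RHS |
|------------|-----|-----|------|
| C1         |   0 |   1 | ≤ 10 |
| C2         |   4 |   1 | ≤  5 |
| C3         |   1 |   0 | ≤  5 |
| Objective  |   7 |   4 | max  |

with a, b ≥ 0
Minimize: z = 10y1 + 5y2 + 5y3

Subject to:
  C1: -4y2 - y3 ≤ -7
  C2: -y1 - y2 ≤ -4
  y1, y2, y3 ≥ 0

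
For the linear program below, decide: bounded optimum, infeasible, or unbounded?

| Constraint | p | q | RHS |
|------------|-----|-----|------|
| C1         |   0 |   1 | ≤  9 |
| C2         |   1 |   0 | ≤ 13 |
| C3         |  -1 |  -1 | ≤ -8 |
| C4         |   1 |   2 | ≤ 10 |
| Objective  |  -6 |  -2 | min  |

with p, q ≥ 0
The point (10, 0) satisfies every constraint, so the LP is feasible; the constraints give p ≤ 13 and q ≤ 9, which with p, q ≥ 0 keep the feasible region inside a bounded box. A feasible, bounded LP attains a finite optimum at a vertex.

Feasible with finite optimum z* = -60 at (10, 0).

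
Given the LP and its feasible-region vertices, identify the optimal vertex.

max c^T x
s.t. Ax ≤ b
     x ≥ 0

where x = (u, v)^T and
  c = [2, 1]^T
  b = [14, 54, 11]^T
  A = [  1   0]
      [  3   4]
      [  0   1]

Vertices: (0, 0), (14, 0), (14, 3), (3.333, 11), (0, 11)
Evaluating z = 2u + v at each vertex:
  (0, 0): z = 0
  (14, 0): z = 28
  (14, 3): z = 31
  (3.333, 11): z = 17.67
  (0, 11): z = 11

The largest value is z = 31, attained at (14, 3).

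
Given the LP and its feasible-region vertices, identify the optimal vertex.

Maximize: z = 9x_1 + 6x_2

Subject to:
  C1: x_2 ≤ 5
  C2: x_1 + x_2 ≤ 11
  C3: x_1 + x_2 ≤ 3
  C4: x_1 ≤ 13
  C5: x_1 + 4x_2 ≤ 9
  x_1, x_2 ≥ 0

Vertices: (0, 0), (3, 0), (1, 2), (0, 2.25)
(3, 0) with z = 27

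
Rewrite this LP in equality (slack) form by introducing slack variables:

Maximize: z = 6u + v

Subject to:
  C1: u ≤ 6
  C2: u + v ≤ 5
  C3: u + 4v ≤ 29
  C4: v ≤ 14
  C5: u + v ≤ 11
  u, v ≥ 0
max z = 6u + v

s.t.
  u + s1 = 6
  u + v + s2 = 5
  u + 4v + s3 = 29
  v + s4 = 14
  u + v + s5 = 11
  u, v, s1, s2, s3, s4, s5 ≥ 0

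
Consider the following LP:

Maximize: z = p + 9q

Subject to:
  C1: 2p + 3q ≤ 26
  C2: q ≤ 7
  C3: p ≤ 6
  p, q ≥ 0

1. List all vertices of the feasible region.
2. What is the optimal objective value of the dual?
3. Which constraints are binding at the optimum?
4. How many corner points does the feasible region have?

1. (0, 0), (6, 0), (6, 4.667), (2.5, 7), (0, 7)
2. 65.5 (by strong duality, equal to the primal optimum)
3. C1, C2
4. 5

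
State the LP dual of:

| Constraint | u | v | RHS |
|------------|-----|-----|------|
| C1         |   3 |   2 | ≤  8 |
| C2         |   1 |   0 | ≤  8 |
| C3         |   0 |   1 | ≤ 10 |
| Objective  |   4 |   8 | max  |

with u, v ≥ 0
Minimize: z = 8y1 + 8y2 + 10y3

Subject to:
  C1: -3y1 - y2 ≤ -4
  C2: -2y1 - y3 ≤ -8
  y1, y2, y3 ≥ 0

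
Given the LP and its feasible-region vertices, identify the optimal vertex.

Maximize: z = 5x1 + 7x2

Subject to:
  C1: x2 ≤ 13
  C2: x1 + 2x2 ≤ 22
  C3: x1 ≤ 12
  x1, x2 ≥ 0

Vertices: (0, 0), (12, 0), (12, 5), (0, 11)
Evaluating z = 5x1 + 7x2 at each vertex:
  (0, 0): z = 0
  (12, 0): z = 60
  (12, 5): z = 95
  (0, 11): z = 77

The largest value is z = 95, attained at (12, 5).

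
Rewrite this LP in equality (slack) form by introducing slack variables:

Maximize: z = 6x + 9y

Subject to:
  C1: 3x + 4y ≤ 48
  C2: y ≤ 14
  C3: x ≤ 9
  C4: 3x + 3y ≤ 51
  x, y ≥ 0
max z = 6x + 9y

s.t.
  3x + 4y + s1 = 48
  y + s2 = 14
  x + s3 = 9
  3x + 3y + s4 = 51
  x, y, s1, s2, s3, s4 ≥ 0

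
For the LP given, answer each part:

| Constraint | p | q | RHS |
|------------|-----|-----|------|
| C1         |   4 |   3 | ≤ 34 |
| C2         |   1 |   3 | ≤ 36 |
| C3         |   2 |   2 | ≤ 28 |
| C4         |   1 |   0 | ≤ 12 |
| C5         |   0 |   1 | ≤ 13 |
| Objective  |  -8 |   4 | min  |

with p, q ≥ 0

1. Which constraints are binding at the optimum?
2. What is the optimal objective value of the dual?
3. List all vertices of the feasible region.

1. C1, q ≥ 0
2. -68 (by strong duality, equal to the primal optimum)
3. (0, 0), (8.5, 0), (0, 11.33)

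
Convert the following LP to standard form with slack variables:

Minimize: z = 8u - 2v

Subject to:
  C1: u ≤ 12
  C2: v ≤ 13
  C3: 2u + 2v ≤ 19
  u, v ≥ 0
min z = 8u - 2v

s.t.
  u + s1 = 12
  v + s2 = 13
  2u + 2v + s3 = 19
  u, v, s1, s2, s3 ≥ 0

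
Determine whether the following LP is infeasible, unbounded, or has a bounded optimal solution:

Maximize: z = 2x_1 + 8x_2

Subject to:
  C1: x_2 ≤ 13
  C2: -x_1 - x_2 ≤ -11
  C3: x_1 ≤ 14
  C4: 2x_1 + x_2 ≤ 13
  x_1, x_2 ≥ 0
The point (0, 13) satisfies every constraint, so the LP is feasible; the constraints give x_1 ≤ 14 and x_2 ≤ 13, which with x_1, x_2 ≥ 0 keep the feasible region inside a bounded box. A feasible, bounded LP attains a finite optimum at a vertex.

Evaluating z = 2x_1 + 8x_2 at each vertex:
  (2, 9): z = 76
  (0, 13): z = 104
  (0, 11): z = 88

Bounded optimum: z* = 104 at (0, 13).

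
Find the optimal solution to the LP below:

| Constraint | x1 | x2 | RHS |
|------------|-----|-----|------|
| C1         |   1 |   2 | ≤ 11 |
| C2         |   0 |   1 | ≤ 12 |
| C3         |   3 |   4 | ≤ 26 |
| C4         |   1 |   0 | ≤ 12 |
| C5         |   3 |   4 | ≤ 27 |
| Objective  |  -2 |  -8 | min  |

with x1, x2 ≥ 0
x1 = 0, x2 = 5.5, z = -44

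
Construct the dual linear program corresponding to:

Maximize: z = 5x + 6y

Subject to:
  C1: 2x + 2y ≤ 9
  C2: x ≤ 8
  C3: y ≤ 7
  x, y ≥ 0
Minimize: z = 9y1 + 8y2 + 7y3

Subject to:
  C1: -2y1 - y2 ≤ -5
  C2: -2y1 - y3 ≤ -6
  y1, y2, y3 ≥ 0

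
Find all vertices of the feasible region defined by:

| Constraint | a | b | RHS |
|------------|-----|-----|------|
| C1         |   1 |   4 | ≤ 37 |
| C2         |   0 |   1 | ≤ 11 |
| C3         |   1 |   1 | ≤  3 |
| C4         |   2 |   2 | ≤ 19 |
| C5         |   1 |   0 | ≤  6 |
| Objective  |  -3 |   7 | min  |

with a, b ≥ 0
Each vertex is the intersection of two constraint boundaries that also satisfies all remaining constraints:
  a = 0 and b = 0 → (0, 0)
  a + b = 3 and b = 0 → (3, 0)
  a + b = 3 and a = 0 → (0, 3)

Vertices: (0, 0), (3, 0), (0, 3)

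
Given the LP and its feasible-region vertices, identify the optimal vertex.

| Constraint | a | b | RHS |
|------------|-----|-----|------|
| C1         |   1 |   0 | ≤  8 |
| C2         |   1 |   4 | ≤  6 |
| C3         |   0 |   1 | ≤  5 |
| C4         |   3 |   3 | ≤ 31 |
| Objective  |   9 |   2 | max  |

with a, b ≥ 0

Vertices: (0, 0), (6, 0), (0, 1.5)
(6, 0) with z = 54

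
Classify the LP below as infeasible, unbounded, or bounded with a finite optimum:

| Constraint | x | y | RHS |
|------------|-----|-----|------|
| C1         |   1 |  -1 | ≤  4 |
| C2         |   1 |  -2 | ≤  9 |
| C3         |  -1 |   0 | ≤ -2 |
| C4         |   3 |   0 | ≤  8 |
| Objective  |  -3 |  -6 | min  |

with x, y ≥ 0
Feasible point: (2, 0) satisfies every constraint, so the LP is feasible.
Direction d = (0, 1): for each constraint row a, a·d ≤ 0 —
  (1)(0) + (-1)(1) = -1 ≤ 0
  (1)(0) + (-2)(1) = -2 ≤ 0
  (-1)(0) + (0)(1) = 0 ≤ 0
  (3)(0) + (0)(1) = 0 ≤ 0
and d ≥ 0, so (2, 0) + t·d stays feasible for every t ≥ 0. Along this ray z = -3x - 6y changes by -6 per unit t, so z → −∞.

The LP is unbounded; z can be made arbitrarily small.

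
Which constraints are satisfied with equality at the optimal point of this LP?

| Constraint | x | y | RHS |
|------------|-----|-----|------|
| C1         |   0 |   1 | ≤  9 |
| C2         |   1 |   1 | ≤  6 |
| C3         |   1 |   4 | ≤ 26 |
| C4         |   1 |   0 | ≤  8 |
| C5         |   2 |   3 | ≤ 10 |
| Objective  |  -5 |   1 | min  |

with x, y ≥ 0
Optimal: x = 5, y = 0
Slack at optimum:
  C1: slack = 9
  C2: slack = 1
  C3: slack = 21
  C4: slack = 3
  C5: slack = 0 (binding)
  x ≥ 0: x = 5
  y ≥ 0: y = 0 (binding)
Binding constraints: C5, y ≥ 0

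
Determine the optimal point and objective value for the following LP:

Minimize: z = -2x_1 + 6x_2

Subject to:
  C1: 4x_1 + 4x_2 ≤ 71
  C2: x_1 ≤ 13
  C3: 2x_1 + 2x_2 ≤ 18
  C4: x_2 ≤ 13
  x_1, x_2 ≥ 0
x_1 = 9, x_2 = 0, z = -18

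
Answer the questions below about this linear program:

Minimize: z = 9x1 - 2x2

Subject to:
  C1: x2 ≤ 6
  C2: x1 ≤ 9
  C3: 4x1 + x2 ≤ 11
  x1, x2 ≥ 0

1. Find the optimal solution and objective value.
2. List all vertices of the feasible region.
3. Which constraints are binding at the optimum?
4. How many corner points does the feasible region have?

1. x1 = 0, x2 = 6, z = -12
2. (0, 0), (2.75, 0), (1.25, 6), (0, 6)
3. C1, x1 ≥ 0
4. 4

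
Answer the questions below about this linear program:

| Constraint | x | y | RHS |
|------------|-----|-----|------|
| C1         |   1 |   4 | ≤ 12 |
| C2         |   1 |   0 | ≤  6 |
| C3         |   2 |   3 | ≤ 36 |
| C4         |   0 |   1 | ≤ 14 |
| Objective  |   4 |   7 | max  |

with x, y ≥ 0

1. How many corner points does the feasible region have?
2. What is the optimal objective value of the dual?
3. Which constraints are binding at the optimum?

1. 4
2. 34.5 (by strong duality, equal to the primal optimum)
3. C1, C2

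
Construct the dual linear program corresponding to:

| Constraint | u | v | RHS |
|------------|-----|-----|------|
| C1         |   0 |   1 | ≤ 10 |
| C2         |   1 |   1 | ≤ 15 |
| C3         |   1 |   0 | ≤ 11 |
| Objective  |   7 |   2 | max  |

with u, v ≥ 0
Minimize: z = 10y1 + 15y2 + 11y3

Subject to:
  C1: -y2 - y3 ≤ -7
  C2: -y1 - y2 ≤ -2
  y1, y2, y3 ≥ 0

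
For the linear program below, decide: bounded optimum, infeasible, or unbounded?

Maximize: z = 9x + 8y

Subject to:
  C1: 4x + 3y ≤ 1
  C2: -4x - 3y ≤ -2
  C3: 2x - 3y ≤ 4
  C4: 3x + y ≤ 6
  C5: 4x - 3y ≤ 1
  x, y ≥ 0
C1 requires 4x + 3y ≤ 1, while C2 (-4x - 3y ≤ -2) is equivalent to 4x + 3y ≥ 2. Together they would need 2 ≤ 4x + 3y ≤ 1, which is impossible since 2 > 1. No point satisfies all constraints.

Infeasible: no point satisfies all constraints simultaneously.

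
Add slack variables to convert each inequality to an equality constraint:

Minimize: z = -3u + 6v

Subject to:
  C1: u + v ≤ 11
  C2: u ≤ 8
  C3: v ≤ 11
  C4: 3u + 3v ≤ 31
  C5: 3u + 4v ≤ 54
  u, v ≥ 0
min z = -3u + 6v

s.t.
  u + v + s1 = 11
  u + s2 = 8
  v + s3 = 11
  3u + 3v + s4 = 31
  3u + 4v + s5 = 54
  u, v, s1, s2, s3, s4, s5 ≥ 0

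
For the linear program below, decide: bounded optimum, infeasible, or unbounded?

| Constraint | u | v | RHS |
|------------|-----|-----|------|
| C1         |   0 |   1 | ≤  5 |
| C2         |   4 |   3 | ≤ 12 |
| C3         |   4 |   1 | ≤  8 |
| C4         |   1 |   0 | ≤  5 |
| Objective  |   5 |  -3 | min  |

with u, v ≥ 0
The point (0, 4) satisfies every constraint, so the LP is feasible; the constraints give u ≤ 5 and v ≤ 5, which with u, v ≥ 0 keep the feasible region inside a bounded box. A feasible, bounded LP attains a finite optimum at a vertex.

Feasible with finite optimum z* = -12 at (0, 4).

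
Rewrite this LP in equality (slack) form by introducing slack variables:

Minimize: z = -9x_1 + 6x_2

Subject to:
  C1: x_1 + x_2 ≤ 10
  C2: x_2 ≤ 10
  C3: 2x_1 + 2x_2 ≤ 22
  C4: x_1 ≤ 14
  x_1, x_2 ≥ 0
min z = -9x_1 + 6x_2

s.t.
  x_1 + x_2 + s1 = 10
  x_2 + s2 = 10
  2x_1 + 2x_2 + s3 = 22
  x_1 + s4 = 14
  x_1, x_2, s1, s2, s3, s4 ≥ 0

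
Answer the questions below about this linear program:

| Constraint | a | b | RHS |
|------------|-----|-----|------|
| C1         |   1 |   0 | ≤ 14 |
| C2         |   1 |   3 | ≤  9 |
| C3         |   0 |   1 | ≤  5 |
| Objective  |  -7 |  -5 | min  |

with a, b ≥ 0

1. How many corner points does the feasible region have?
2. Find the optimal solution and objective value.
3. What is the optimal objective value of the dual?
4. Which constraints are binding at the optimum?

1. 3
2. a = 9, b = 0, z = -63
3. -63 (by strong duality, equal to the primal optimum)
4. C2, b ≥ 0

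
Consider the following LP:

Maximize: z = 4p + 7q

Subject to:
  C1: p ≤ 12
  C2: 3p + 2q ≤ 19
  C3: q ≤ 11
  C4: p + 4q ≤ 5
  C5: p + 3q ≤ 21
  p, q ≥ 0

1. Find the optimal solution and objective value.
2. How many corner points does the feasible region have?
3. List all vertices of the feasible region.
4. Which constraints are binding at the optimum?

1. p = 5, q = 0, z = 20
2. 3
3. (0, 0), (5, 0), (0, 1.25)
4. C4, q ≥ 0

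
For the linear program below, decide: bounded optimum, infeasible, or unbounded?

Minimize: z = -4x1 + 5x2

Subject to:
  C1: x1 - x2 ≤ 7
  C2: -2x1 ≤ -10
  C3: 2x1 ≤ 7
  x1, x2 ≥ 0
C3 requires 2x1 ≤ 7, while C2 (-2x1 ≤ -10) is equivalent to 2x1 ≥ 10. Together they would need 10 ≤ 2x1 ≤ 7, which is impossible since 10 > 7. No point satisfies all constraints.

The feasible region is empty; the LP is infeasible.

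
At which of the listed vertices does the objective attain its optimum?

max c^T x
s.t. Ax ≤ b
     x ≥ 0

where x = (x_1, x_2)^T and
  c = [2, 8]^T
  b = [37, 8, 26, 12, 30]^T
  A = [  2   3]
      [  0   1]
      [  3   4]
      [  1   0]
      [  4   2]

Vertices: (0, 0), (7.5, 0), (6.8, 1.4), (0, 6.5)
(0, 6.5) with z = 52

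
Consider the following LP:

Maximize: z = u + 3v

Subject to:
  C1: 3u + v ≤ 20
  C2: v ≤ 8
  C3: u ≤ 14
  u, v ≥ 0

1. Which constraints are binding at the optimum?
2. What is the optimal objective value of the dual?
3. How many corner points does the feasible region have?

1. C1, C2
2. 28 (by strong duality, equal to the primal optimum)
3. 4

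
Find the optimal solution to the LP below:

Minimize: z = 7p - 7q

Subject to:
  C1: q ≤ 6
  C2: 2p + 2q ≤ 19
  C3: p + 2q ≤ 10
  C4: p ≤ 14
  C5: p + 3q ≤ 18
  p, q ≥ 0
Each vertex is the intersection of two constraint boundaries that also satisfies all remaining constraints:
  p = 0 and q = 0 → (0, 0)
  2p + 2q = 19 and q = 0 → (9.5, 0)
  2p + 2q = 19 and p + 2q = 10 → (9, 0.5)
  p + 2q = 10 and p = 0 → (0, 5)

Evaluating z = 7p - 7q at each vertex:
  (0, 0): z = 0
  (9.5, 0): z = 66.5
  (9, 0.5): z = 59.5
  (0, 5): z = -35

The minimum is at (0, 5) with z = -35.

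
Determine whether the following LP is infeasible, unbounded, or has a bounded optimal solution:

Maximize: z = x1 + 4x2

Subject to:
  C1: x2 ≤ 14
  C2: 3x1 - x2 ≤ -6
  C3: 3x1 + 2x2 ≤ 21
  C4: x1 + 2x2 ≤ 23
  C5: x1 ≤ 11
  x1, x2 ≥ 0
The point (0, 10.5) satisfies every constraint, so the LP is feasible; the constraints give x1 ≤ 11 and x2 ≤ 14, which with x1, x2 ≥ 0 keep the feasible region inside a bounded box. A feasible, bounded LP attains a finite optimum at a vertex.

Evaluating z = x1 + 4x2 at each vertex:
  (0, 6): z = 24
  (1, 9): z = 37
  (0, 10.5): z = 42

The LP has an optimal solution: (0, 10.5) with z = 42.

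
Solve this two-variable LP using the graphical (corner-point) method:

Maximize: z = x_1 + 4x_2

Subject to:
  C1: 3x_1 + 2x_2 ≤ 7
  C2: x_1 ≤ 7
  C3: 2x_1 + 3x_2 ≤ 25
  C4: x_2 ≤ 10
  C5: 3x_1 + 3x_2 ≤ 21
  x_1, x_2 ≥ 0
Each vertex is the intersection of two constraint boundaries that also satisfies all remaining constraints:
  x_1 = 0 and x_2 = 0 → (0, 0)
  3x_1 + 2x_2 = 7 and x_2 = 0 → (2.333, 0)
  3x_1 + 2x_2 = 7 and x_1 = 0 → (0, 3.5)

Evaluating z = x_1 + 4x_2 at each vertex:
  (0, 0): z = 0
  (2.333, 0): z = 2.333
  (0, 3.5): z = 14

The maximum is at (0, 3.5) with z = 14.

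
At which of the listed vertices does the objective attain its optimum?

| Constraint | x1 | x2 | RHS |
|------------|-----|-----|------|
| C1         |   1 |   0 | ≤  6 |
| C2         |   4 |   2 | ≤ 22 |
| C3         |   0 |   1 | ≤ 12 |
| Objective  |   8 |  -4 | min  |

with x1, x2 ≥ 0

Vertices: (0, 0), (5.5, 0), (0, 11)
Evaluating z = 8x1 - 4x2 at each vertex:
  (0, 0): z = 0
  (5.5, 0): z = 44
  (0, 11): z = -44

The smallest value is z = -44, attained at (0, 11).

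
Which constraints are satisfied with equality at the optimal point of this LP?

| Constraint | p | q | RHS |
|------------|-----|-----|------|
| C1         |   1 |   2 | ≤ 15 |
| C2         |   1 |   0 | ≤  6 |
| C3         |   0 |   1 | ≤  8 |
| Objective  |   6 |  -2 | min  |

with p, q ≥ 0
Optimal: p = 0, q = 7.5
Slack at optimum:
  C1: slack = 0 (binding)
  C2: slack = 6
  C3: slack = 0.5
  p ≥ 0: p = 0 (binding)
  q ≥ 0: q = 7.5
Binding constraints: C1, p ≥ 0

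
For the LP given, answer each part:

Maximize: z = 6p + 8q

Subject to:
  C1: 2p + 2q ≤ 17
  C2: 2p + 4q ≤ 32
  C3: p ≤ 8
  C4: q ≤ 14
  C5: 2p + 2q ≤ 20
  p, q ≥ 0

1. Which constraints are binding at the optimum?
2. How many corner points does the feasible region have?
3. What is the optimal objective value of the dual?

1. C1, C2
2. 5
3. 66 (by strong duality, equal to the primal optimum)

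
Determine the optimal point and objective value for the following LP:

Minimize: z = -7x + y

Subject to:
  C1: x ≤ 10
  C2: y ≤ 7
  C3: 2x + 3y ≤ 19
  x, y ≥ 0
Each vertex is the intersection of two constraint boundaries that also satisfies all remaining constraints:
  x = 0 and y = 0 → (0, 0)
  2x + 3y = 19 and y = 0 → (9.5, 0)
  2x + 3y = 19 and x = 0 → (0, 6.333)

Evaluating z = -7x + y at each vertex:
  (0, 0): z = 0
  (9.5, 0): z = -66.5
  (0, 6.333): z = 6.333

The minimum is at (9.5, 0) with z = -66.5.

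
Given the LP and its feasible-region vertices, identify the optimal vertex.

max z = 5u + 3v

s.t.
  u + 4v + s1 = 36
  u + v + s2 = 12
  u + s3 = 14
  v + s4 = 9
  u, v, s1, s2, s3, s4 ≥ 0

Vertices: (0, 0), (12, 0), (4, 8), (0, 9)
(12, 0) with z = 60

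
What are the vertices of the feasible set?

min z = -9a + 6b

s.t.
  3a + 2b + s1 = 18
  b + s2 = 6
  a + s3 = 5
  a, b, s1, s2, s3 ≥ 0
Each vertex is the intersection of two constraint boundaries that also satisfies all remaining constraints:
  a = 0 and b = 0 → (0, 0)
  a = 5 and b = 0 → (5, 0)
  3a + 2b = 18 and a = 5 → (5, 1.5)
  3a + 2b = 18 and b = 6 → (2, 6)
  b = 6 and a = 0 → (0, 6)

Vertices: (0, 0), (5, 0), (5, 1.5), (2, 6), (0, 6)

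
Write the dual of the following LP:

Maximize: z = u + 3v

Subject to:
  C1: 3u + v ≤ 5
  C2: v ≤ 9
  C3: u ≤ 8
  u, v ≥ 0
Minimize: z = 5y1 + 9y2 + 8y3

Subject to:
  C1: -3y1 - y3 ≤ -1
  C2: -y1 - y2 ≤ -3
  y1, y2, y3 ≥ 0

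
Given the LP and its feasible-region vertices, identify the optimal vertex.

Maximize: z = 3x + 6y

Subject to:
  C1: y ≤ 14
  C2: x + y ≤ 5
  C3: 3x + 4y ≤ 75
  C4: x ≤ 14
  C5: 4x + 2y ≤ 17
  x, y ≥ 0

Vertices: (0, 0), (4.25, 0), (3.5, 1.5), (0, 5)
(0, 5) with z = 30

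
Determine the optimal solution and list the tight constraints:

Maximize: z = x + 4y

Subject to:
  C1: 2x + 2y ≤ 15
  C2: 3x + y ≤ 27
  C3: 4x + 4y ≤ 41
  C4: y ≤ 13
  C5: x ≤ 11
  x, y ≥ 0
Optimal: x = 0, y = 7.5
Slack at optimum:
  C1: slack = 0 (binding)
  C2: slack = 19.5
  C3: slack = 11
  C4: slack = 5.5
  C5: slack = 11
  x ≥ 0: x = 0 (binding)
  y ≥ 0: y = 7.5
Binding constraints: C1, x ≥ 0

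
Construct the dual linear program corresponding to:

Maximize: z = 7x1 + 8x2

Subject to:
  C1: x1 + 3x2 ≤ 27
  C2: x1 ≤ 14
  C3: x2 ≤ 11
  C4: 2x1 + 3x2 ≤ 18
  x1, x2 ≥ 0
Minimize: z = 27y1 + 14y2 + 11y3 + 18y4

Subject to:
  C1: -y1 - y2 - 2y4 ≤ -7
  C2: -3y1 - y3 - 3y4 ≤ -8
  y1, y2, y3, y4 ≥ 0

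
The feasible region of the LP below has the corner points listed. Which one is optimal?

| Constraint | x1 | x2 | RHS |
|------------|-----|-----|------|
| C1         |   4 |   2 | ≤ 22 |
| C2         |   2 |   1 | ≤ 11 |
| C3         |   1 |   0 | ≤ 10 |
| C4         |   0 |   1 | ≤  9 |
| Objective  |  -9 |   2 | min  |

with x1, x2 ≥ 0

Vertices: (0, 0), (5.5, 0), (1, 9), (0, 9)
(5.5, 0) with z = -49.5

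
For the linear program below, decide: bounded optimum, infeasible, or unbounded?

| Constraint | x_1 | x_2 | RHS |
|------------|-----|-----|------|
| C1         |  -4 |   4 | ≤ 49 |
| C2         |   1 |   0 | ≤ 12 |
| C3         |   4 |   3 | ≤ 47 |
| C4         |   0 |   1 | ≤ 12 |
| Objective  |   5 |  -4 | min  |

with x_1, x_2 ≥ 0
The point (0, 12) satisfies every constraint, so the LP is feasible; the constraints give x_1 ≤ 12 and x_2 ≤ 12, which with x_1, x_2 ≥ 0 keep the feasible region inside a bounded box. A feasible, bounded LP attains a finite optimum at a vertex.

Evaluating z = 5x_1 - 4x_2 at each vertex:
  (0, 0): z = 0
  (11.75, 0): z = 58.75
  (2.75, 12): z = -34.25
  (0, 12): z = -48

The LP has an optimal solution: (0, 12) with z = -48.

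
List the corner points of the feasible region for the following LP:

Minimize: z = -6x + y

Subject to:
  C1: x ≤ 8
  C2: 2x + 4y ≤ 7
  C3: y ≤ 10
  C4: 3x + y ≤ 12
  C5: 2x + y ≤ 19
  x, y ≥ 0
Each vertex is the intersection of two constraint boundaries that also satisfies all remaining constraints:
  x = 0 and y = 0 → (0, 0)
  2x + 4y = 7 and y = 0 → (3.5, 0)
  2x + 4y = 7 and x = 0 → (0, 1.75)

Vertices: (0, 0), (3.5, 0), (0, 1.75)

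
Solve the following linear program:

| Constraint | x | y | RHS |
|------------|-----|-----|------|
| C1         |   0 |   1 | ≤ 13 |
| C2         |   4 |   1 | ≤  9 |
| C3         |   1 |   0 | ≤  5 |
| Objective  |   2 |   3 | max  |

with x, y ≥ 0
x = 0, y = 9, z = 27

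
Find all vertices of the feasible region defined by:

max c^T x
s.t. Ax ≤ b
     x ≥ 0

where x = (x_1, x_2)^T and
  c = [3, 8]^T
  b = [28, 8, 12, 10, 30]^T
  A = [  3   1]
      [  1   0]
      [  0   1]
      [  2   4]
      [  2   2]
Each vertex is the intersection of two constraint boundaries that also satisfies all remaining constraints:
  x_1 = 0 and x_2 = 0 → (0, 0)
  2x_1 + 4x_2 = 10 and x_2 = 0 → (5, 0)
  2x_1 + 4x_2 = 10 and x_1 = 0 → (0, 2.5)

Vertices: (0, 0), (5, 0), (0, 2.5)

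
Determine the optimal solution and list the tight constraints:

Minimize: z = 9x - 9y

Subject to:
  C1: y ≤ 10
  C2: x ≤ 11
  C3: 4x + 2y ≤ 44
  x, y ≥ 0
Optimal: x = 0, y = 10
Slack at optimum:
  C1: slack = 0 (binding)
  C2: slack = 11
  C3: slack = 24
  x ≥ 0: x = 0 (binding)
  y ≥ 0: y = 10
Binding constraints: C1, x ≥ 0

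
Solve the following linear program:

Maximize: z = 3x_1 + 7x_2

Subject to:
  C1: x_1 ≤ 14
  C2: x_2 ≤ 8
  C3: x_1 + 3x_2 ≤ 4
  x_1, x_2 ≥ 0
Each vertex is the intersection of two constraint boundaries that also satisfies all remaining constraints:
  x_1 = 0 and x_2 = 0 → (0, 0)
  x_1 + 3x_2 = 4 and x_2 = 0 → (4, 0)
  x_1 + 3x_2 = 4 and x_1 = 0 → (0, 1.333)

Evaluating z = 3x_1 + 7x_2 at each vertex:
  (0, 0): z = 0
  (4, 0): z = 12
  (0, 1.333): z = 9.333

The maximum is at (4, 0) with z = 12.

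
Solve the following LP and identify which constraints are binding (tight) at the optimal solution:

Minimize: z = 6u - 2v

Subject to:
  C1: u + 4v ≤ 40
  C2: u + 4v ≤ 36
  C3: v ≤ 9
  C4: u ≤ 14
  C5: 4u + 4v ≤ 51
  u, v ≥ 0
Optimal: u = 0, v = 9
Binding: C2, C3, u ≥ 0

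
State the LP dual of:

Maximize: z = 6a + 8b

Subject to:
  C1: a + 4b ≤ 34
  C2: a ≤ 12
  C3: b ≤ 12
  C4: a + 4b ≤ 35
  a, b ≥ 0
Minimize: z = 34y1 + 12y2 + 12y3 + 35y4

Subject to:
  C1: -y1 - y2 - y4 ≤ -6
  C2: -4y1 - y3 - 4y4 ≤ -8
  y1, y2, y3, y4 ≥ 0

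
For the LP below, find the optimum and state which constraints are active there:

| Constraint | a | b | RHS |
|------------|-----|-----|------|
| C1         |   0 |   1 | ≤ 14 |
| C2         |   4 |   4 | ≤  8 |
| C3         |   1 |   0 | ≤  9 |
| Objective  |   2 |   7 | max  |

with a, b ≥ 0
Optimal: a = 0, b = 2
Slack at optimum:
  C1: slack = 12
  C2: slack = 0 (binding)
  C3: slack = 9
  a ≥ 0: a = 0 (binding)
  b ≥ 0: b = 2
Binding constraints: C2, a ≥ 0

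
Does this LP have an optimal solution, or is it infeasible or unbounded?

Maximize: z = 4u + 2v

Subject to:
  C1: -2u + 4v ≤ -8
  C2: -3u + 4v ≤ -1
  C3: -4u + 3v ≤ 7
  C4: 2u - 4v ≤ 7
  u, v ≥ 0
C4 requires 2u - 4v ≤ 7, while C1 (-2u + 4v ≤ -8) is equivalent to 2u - 4v ≥ 8. Together they would need 8 ≤ 2u - 4v ≤ 7, which is impossible since 8 > 7. No point satisfies all constraints.

Infeasible: no point satisfies all constraints simultaneously.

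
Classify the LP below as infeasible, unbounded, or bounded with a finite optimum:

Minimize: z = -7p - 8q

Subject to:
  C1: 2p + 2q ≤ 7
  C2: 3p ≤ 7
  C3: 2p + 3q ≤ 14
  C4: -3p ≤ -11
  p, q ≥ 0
C2 requires 3p ≤ 7, while C4 (-3p ≤ -11) is equivalent to 3p ≥ 11. Together they would need 11 ≤ 3p ≤ 7, which is impossible since 11 > 7. No point satisfies all constraints.

Infeasible: no point satisfies all constraints simultaneously.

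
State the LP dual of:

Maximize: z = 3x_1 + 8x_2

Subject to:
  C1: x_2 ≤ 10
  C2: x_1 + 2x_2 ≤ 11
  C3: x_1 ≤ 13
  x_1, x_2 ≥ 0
Minimize: z = 10y1 + 11y2 + 13y3

Subject to:
  C1: -y2 - y3 ≤ -3
  C2: -y1 - 2y2 ≤ -8
  y1, y2, y3 ≥ 0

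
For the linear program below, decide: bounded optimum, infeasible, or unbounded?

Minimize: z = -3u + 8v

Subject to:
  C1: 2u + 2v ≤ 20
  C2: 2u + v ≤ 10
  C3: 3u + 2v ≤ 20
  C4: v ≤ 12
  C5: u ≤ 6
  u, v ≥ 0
The point (5, 0) satisfies every constraint, so the LP is feasible; the constraints give u ≤ 6 and v ≤ 12, which with u, v ≥ 0 keep the feasible region inside a bounded box. A feasible, bounded LP attains a finite optimum at a vertex.

Evaluating z = -3u + 8v at each vertex:
  (0, 0): z = 0
  (5, 0): z = -15
  (0, 10): z = 80

The LP has an optimal solution: (5, 0) with z = -15.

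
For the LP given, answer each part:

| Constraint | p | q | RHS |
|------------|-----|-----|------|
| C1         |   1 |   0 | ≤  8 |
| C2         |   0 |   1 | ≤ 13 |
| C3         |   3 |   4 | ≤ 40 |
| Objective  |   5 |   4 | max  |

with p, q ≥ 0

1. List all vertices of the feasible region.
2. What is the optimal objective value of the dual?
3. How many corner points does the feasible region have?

1. (0, 0), (8, 0), (8, 4), (0, 10)
2. 56 (by strong duality, equal to the primal optimum)
3. 4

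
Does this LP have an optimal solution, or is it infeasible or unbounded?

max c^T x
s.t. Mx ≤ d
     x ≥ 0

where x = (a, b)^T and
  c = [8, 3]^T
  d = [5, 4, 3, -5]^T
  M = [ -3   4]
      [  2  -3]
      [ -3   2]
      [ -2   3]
One constraint requires 2a - 3b ≤ 4, while the constraint -2a + 3b ≤ -5 is equivalent to 2a - 3b ≥ 5. Together they would need 5 ≤ 2a - 3b ≤ 4, which is impossible since 5 > 4. No point satisfies all constraints.

The feasible region is empty; the LP is infeasible.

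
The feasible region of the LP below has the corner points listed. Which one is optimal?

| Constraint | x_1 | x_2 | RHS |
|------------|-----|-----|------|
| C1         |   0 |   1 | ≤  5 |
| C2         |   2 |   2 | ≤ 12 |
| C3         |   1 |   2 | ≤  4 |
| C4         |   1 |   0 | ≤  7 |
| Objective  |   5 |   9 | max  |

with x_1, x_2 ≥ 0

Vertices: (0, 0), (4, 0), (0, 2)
Evaluating z = 5x_1 + 9x_2 at each vertex:
  (0, 0): z = 0
  (4, 0): z = 20
  (0, 2): z = 18

The largest value is z = 20, attained at (4, 0).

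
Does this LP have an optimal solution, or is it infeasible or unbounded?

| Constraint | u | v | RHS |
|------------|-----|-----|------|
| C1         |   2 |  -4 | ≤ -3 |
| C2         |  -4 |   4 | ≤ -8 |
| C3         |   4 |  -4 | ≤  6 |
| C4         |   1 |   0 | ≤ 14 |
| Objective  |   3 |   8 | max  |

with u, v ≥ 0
C3 requires 4u - 4v ≤ 6, while C2 (-4u + 4v ≤ -8) is equivalent to 4u - 4v ≥ 8. Together they would need 8 ≤ 4u - 4v ≤ 6, which is impossible since 8 > 6. No point satisfies all constraints.

Infeasible — the constraint set is empty.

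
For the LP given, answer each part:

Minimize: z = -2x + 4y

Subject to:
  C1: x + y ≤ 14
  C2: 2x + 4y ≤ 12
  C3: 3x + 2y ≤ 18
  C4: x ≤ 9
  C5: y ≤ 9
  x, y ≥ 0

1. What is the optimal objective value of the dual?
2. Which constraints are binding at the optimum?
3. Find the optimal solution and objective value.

1. -12 (by strong duality, equal to the primal optimum)
2. C2, C3, y ≥ 0
3. x = 6, y = 0, z = -12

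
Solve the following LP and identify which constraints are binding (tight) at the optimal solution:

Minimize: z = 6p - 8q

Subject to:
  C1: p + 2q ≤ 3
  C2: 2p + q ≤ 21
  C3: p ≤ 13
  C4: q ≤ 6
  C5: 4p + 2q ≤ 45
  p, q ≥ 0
Optimal: p = 0, q = 1.5
Binding: C1, p ≥ 0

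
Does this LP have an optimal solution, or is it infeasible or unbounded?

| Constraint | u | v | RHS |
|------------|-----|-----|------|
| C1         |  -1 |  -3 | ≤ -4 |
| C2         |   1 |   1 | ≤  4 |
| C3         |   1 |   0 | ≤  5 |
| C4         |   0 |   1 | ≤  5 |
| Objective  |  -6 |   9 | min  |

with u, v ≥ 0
The point (4, 0) satisfies every constraint, so the LP is feasible; the constraints give u ≤ 5 and v ≤ 5, which with u, v ≥ 0 keep the feasible region inside a bounded box. A feasible, bounded LP attains a finite optimum at a vertex.

The LP has an optimal solution: (4, 0) with z = -24.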